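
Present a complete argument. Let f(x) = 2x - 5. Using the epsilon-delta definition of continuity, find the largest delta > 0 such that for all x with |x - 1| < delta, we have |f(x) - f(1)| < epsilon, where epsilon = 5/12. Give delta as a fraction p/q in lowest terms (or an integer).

We compute f(1) = 2*(1) - 5 = -3.
|f(x) - f(1)| = |2x - 5 - (-3)| = |2(x - 1)| = 2|x - 1|.
We need 2|x - 1| < 5/12, i.e. |x - 1| < 5/12 / 2 = 5/24.
So any delta <= 5/24 works. Conversely, if delta > 5/24, then x = 1 + 5/24 satisfies |x - 1| = 5/24 < delta but |f(x) - f(1)| = 2 * 5/24 = 5/12, which is not < 5/12; so no larger delta works.
Hence the largest such delta is 5/24.

5/24


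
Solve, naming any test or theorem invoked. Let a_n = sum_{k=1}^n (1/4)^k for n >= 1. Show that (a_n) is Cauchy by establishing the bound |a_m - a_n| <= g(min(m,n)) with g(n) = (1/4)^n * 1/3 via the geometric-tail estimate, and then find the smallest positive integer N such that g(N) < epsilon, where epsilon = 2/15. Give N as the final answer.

For m > n >= 1: |a_m - a_n| = sum_{k=n+1}^m (1/4)^k < sum_{k=n+1}^infinity (1/4)^k = (1/4)^(n+1) / (1 - 1/4) = (1/4)^n * (1/4) * (4/3) = (1/4)^n * 1/3.
So g(n) = (1/4)^n / 3. Since g(n) -> 0, (a_n) is Cauchy.
Now solve g(N) < 2/15: (1/4)^N / 3 < 2/15 <=> 4^N > 1 / (3 * 2/15) = 5/2.
Check powers of 4: 4^0 = 1 <= 5/2, 4^1 = 4 > 5/2.
So the smallest such N is 1. Check: g(1) = 1/(3 * 4) = 1/12 < 2/15.

1


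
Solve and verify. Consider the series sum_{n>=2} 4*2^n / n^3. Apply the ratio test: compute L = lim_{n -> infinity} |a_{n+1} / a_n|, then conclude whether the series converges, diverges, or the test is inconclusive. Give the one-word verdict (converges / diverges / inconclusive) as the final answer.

Let a_n denote the general term. Form the ratio a_{n+1}/a_n and simplify:
a_{n+1}/a_n = 2*n^3/(n + 1)^3
Take the limit as n -> infinity: L = 2.
Since L = 2 > 1 (or L = infinity), the ratio test implies the series diverges.

diverges


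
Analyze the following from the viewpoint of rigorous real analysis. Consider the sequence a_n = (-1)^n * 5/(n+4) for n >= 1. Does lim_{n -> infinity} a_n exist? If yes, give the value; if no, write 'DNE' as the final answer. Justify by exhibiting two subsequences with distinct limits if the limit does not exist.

Examine the behaviour of a_n along subsequences.
Even-n subsequence a_{2k} = 5/(2k+4) -> 0. Odd-n subsequence a_{2k+1} = -5/(2k+5) -> 0. Both tend to 0, which suggests the limit is 0; verify directly.
|a_n - 0| = 5/(n+4) < 5/n for every n >= 1.
Given epsilon > 0, choose a positive integer N > 5/epsilon. Then for all n >= N, |a_n| < 5/n <= 5/N < epsilon.
So by the definition of the limit, lim a_n exists and equals 0.

0


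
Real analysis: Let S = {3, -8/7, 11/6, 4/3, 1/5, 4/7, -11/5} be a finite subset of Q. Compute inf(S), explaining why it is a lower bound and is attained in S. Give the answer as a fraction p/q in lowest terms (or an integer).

S is finite, so inf(S) = min(S).
Sorted increasing:
-11/5, -8/7, 1/5, 4/7, 4/3, 11/6, 3
The extremum is -11/5.
For every x in S, x >= -11/5. And -11/5 is in S, so it is attained.
Therefore inf(S) = -11/5.

-11/5


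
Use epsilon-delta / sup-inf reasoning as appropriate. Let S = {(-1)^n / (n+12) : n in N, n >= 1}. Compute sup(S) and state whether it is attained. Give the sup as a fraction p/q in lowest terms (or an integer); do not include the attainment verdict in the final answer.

Analysis:
- Values: -1/13, 1/14, -1/15, 1/16, -1/17, ...
- Positive terms (even n): 1/(2+12), 1/(4+12), ... decreasing -> max = 1/14 (n=2).
- Negative terms (odd n): -1/(1+12), -1/(3+12), ... increasing -> min = -1/13 (n=1).
- So sup = 1/14 (attained at n=2); inf = -1/13 (attained at n=1).
Conclusion: sup(S) = 1/14, attained in S.

1/14


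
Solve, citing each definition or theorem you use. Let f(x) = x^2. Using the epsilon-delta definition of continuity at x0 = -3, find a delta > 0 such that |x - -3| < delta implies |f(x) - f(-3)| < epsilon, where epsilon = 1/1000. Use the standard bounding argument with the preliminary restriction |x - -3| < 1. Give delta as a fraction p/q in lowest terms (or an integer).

Factor: |x^2 - (-3)^2| = |x - -3| * |x + -3|.
Impose |x - -3| < 1 first. Then |x + -3| = |(x - -3) + 2*(-3)| <= |x - -3| + 2*|-3| < 1 + 6 = 7.
So |x^2 - (-3)^2| < delta * 7.
We need delta * 7 <= 1/1000, i.e. delta <= 1/1000/7 = 1/7000.
Since 1/7000 < 1, this is tighter than 1; take delta = 1/7000.
So delta = 1/7000 works.

1/7000


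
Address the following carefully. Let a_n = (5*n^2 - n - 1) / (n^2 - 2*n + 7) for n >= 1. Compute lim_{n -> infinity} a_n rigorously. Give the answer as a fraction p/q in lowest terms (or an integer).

Divide numerator and denominator by n^2, the highest power:
numerator / n^2 = 5 - 1/n - 1/n^2
denominator / n^2 = 1 - 2/n + 7/n^2
As n -> infinity, all terms of the form c/n^k (k >= 1) tend to 0.
So numerator / n^2 -> 5 and denominator / n^2 -> 1.
Therefore lim a_n = 5.

5


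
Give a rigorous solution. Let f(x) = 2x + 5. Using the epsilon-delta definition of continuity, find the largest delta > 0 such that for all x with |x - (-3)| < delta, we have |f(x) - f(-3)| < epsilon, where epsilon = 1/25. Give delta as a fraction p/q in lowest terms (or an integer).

We compute f(-3) = 2*(-3) + 5 = -1.
|f(x) - f(-3)| = |2x + 5 - (-1)| = |2(x - (-3))| = 2|x - (-3)|.
We need 2|x - (-3)| < 1/25, i.e. |x - (-3)| < 1/25 / 2 = 1/50.
So any delta <= 1/50 works. Conversely, if delta > 1/50, then x = -3 + 1/50 satisfies |x - (-3)| = 1/50 < delta but |f(x) - f(-3)| = 2 * 1/50 = 1/25, which is not < 1/25; so no larger delta works.
Hence the largest such delta is 1/50.

1/50


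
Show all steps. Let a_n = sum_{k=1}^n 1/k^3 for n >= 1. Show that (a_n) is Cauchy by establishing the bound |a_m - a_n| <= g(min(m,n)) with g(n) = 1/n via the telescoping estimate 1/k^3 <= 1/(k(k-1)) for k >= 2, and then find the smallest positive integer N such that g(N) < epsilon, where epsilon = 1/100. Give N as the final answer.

For m > n >= 1: |a_m - a_n| = sum_{k=n+1}^m 1/k^3.
Use 1/k^3 <= 1/(k(k-1)) = 1/(k-1) - 1/k for k >= 2 (which holds since k^3 >= k^2 >= k(k-1) for k >= 2):
sum_{k=n+1}^m 1/k^3 <= sum_{k=n+1}^m (1/(k-1) - 1/k) = 1/n - 1/m <= 1/n.
By symmetry the same bound holds with n,m swapped, so |a_m - a_n| <= 1/min(m,n) = g(min(m,n)). Since g(n) -> 0, (a_n) is Cauchy.
Now solve g(N) < 1/100: 1/N < 1/100 <=> N > 1/(1/100) = 100.
The smallest integer strictly greater than 100 is N = 101.
Check: g(101) = 1/101 < 1/100; g(100) = 1/100 >= 1/100. So N = 101.

101


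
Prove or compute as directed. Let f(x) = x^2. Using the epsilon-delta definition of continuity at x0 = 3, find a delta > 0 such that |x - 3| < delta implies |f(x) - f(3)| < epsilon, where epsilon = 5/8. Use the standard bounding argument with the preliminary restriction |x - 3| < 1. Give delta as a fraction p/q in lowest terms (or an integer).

Factor: |x^2 - (3)^2| = |x - 3| * |x + 3|.
Impose |x - 3| < 1 first. Then |x + 3| = |(x - 3) + 2*(3)| <= |x - 3| + 2*|3| < 1 + 6 = 7.
So |x^2 - (3)^2| < delta * 7.
We need delta * 7 <= 5/8, i.e. delta <= 5/8/7 = 5/56.
Since 5/56 < 1, this is tighter than 1; take delta = 5/56.
So delta = 5/56 works.

5/56


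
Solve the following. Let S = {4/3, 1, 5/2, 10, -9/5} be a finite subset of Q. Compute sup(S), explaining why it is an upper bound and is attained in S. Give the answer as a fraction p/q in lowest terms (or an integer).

S is finite, so sup(S) = max(S).
Sorted decreasing:
10, 5/2, 4/3, 1, -9/5
The extremum is 10.
For every x in S, x <= 10. And 10 is in S, so it is attained.
Therefore sup(S) = 10.

10


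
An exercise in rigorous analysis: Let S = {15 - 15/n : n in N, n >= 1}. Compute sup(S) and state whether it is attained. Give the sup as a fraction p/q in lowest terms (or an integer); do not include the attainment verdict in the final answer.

Analysis:
- Values: 0, 15/2, 10, 45/4, ... strictly increasing.
- Minimum is 0 (n=1); inf = 0 (attained).
- 15 - 15/n -> 15 from below; sup = 15, not attained.
Conclusion: sup(S) = 15, not attained in S.

15


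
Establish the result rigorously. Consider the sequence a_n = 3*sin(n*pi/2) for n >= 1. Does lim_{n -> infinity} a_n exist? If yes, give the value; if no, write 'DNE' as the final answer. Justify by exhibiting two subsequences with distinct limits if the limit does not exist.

Examine the behaviour of a_n along subsequences.
a_{4k+1} = 3*sin(pi/2 + 2k*pi) = 3 -> 3. a_{4k+3} = 3*sin(3pi/2 + 2k*pi) = -3 -> -3.
Since these two subsequential limits are 3 and -3, distinct, the full sequence cannot converge (a convergent sequence has all subsequences tending to the same limit). So lim a_n does not exist.

DNE


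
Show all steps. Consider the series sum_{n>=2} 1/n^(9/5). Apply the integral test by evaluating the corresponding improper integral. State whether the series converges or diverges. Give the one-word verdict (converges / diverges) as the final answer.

Let f(x) = x^(-9/5). Then f is positive, continuous, and decreasing on [2, infinity), so the integral test applies.
Compute the improper integral int_{2}^infinity f(x) dx:
  antiderivative F(x) = -5/(4*x^(4/5)).
  As x -> infinity, F(x) -> 0 (since p = 9/5 > 1).
  So int = F(infinity) - F(2) = 0 - (-5*2^(1/5)/8) = 5*2^(1/5)/8.
  Finite, so by the integral test, the series converges.

converges


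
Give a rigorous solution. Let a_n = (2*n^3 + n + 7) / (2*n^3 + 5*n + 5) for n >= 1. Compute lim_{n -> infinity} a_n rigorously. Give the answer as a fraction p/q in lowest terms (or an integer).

Divide numerator and denominator by n^3, the highest power:
numerator / n^3 = 2 + n^(-2) + 7/n^3
denominator / n^3 = 2 + 5/n^2 + 5/n^3
As n -> infinity, all terms of the form c/n^k (k >= 1) tend to 0.
So numerator / n^3 -> 2 and denominator / n^3 -> 2.
Therefore lim a_n = 1.

1


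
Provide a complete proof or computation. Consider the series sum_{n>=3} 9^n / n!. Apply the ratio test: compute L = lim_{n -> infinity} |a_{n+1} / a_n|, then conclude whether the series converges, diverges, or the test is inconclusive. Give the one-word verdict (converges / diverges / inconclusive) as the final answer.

Let a_n denote the general term. Form the ratio a_{n+1}/a_n and simplify:
a_{n+1}/a_n = 9/(n + 1)
Take the limit as n -> infinity: L = 0.
Since L = 0 < 1, the ratio test implies the series converges.

converges


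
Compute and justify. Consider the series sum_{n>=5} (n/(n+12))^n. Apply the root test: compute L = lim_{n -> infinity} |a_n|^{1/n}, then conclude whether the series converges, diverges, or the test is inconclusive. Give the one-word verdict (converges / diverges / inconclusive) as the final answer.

Let a_n denote the general term. Form |a_n|^(1/n) and simplify:
|a_n|^(1/n) = n/(n + 12)
Take the limit as n -> infinity: L = 1.
Since L = 1, the root test is inconclusive. (In fact a_n = (n/(n+12))^n -> e^(-12) != 0, so the nth-term test shows divergence; but the root test itself gives no conclusion.)

inconclusive


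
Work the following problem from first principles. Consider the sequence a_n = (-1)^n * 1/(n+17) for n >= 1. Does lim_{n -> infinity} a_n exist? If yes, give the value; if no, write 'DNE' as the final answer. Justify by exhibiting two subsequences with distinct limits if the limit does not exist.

Examine the behaviour of a_n along subsequences.
Even-n subsequence a_{2k} = 1/(2k+17) -> 0. Odd-n subsequence a_{2k+1} = -1/(2k+18) -> 0. Both tend to 0, which suggests the limit is 0; verify directly.
|a_n - 0| = 1/(n+17) < 1/n for every n >= 1.
Given epsilon > 0, choose a positive integer N > 1/epsilon. Then for all n >= N, |a_n| < 1/n <= 1/N < epsilon.
So by the definition of the limit, lim a_n exists and equals 0.

0


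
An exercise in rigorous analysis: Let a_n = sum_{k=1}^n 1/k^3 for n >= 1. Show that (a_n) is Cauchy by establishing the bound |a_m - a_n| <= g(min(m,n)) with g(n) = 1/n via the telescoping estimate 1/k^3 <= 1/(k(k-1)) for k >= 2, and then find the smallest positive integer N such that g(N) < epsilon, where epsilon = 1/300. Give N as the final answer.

For m > n >= 1: |a_m - a_n| = sum_{k=n+1}^m 1/k^3.
Use 1/k^3 <= 1/(k(k-1)) = 1/(k-1) - 1/k for k >= 2 (which holds since k^3 >= k^2 >= k(k-1) for k >= 2):
sum_{k=n+1}^m 1/k^3 <= sum_{k=n+1}^m (1/(k-1) - 1/k) = 1/n - 1/m <= 1/n.
By symmetry the same bound holds with n,m swapped, so |a_m - a_n| <= 1/min(m,n) = g(min(m,n)). Since g(n) -> 0, (a_n) is Cauchy.
Now solve g(N) < 1/300: 1/N < 1/300 <=> N > 1/(1/300) = 300.
The smallest integer strictly greater than 300 is N = 301.
Check: g(301) = 1/301 < 1/300; g(300) = 1/300 >= 1/300. So N = 301.

301


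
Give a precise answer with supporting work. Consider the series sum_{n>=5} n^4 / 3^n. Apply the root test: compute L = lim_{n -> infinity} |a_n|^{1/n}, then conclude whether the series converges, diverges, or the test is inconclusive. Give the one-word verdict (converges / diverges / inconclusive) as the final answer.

Let a_n denote the general term. Form |a_n|^(1/n) and simplify:
|a_n|^(1/n) = n^(4/n)/3
Take the limit as n -> infinity: L = 1/3.
Since L = 1/3 < 1, the root test implies convergence.

converges


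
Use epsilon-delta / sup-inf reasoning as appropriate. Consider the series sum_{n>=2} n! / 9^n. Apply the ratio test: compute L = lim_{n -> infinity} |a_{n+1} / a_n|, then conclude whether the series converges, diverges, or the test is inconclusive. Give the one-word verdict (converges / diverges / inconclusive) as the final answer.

Let a_n denote the general term. Form the ratio a_{n+1}/a_n and simplify:
a_{n+1}/a_n = n/9 + 1/9
Take the limit as n -> infinity: L = infinity.
Since L = infinity > 1 (or L = infinity), the ratio test implies the series diverges.

diverges


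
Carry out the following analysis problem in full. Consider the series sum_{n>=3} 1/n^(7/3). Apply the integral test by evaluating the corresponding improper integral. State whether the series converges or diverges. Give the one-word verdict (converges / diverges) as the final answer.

Let f(x) = x^(-7/3). Then f is positive, continuous, and decreasing on [3, infinity), so the integral test applies.
Compute the improper integral int_{3}^infinity f(x) dx:
  antiderivative F(x) = -3/(4*x^(4/3)).
  As x -> infinity, F(x) -> 0 (since p = 7/3 > 1).
  So int = F(infinity) - F(3) = 0 - (-3^(2/3)/12) = 3^(2/3)/12.
  Finite, so by the integral test, the series converges.

converges


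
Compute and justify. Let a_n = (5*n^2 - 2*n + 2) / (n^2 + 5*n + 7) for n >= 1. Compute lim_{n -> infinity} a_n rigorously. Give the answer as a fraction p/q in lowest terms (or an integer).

Divide numerator and denominator by n^2, the highest power:
numerator / n^2 = 5 - 2/n + 2/n^2
denominator / n^2 = 1 + 5/n + 7/n^2
As n -> infinity, all terms of the form c/n^k (k >= 1) tend to 0.
So numerator / n^2 -> 5 and denominator / n^2 -> 1.
Therefore lim a_n = 5.

5


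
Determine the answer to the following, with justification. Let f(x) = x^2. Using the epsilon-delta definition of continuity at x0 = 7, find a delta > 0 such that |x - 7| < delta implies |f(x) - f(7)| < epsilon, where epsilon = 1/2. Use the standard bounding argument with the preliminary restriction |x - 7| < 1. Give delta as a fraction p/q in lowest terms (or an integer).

Factor: |x^2 - (7)^2| = |x - 7| * |x + 7|.
Impose |x - 7| < 1 first. Then |x + 7| = |(x - 7) + 2*(7)| <= |x - 7| + 2*|7| < 1 + 14 = 15.
So |x^2 - (7)^2| < delta * 15.
We need delta * 15 <= 1/2, i.e. delta <= 1/2/15 = 1/30.
Since 1/30 < 1, this is tighter than 1; take delta = 1/30.
So delta = 1/30 works.

1/30


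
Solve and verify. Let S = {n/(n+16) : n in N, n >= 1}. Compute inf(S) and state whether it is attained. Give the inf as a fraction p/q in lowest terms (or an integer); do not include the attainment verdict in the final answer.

Analysis:
- Values: 1/17, 1/9, 3/19, 1/5, ... strictly increasing.
- Minimum is 1/17 (n=1); inf = 1/17 (attained).
- n/(n+16) = 1 - 16/(n+16) -> 1 from below as n -> infinity, and never equals 1.
- So sup = 1 (not attained).
Conclusion: inf(S) = 1/17, attained in S.

1/17


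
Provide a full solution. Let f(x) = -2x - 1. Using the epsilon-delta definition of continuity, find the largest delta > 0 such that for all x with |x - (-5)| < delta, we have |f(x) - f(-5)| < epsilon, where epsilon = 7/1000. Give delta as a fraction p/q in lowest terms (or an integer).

We compute f(-5) = -2*(-5) - 1 = 9.
|f(x) - f(-5)| = |-2x - 1 - (9)| = |-2(x - (-5))| = 2|x - (-5)|.
We need 2|x - (-5)| < 7/1000, i.e. |x - (-5)| < 7/1000 / 2 = 7/2000.
So any delta <= 7/2000 works. Conversely, if delta > 7/2000, then x = -5 + 7/2000 satisfies |x - (-5)| = 7/2000 < delta but |f(x) - f(-5)| = 2 * 7/2000 = 7/1000, which is not < 7/1000; so no larger delta works.
Hence the largest such delta is 7/2000.

7/2000


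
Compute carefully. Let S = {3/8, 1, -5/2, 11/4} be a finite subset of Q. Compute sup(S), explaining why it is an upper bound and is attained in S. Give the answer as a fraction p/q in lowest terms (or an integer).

S is finite, so sup(S) = max(S).
Sorted decreasing:
11/4, 1, 3/8, -5/2
The extremum is 11/4.
For every x in S, x <= 11/4. And 11/4 is in S, so it is attained.
Therefore sup(S) = 11/4.

11/4


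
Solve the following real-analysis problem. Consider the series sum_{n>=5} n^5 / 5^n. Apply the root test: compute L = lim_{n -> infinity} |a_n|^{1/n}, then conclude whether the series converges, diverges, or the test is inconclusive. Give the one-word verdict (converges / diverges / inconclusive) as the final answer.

Let a_n denote the general term. Form |a_n|^(1/n) and simplify:
|a_n|^(1/n) = n^(5/n)/5
Take the limit as n -> infinity: L = 1/5.
Since L = 1/5 < 1, the root test implies convergence.

converges


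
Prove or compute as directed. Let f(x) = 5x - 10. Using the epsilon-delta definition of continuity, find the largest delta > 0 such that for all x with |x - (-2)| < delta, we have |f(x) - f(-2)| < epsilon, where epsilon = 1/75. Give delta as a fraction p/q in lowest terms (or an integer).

We compute f(-2) = 5*(-2) - 10 = -20.
|f(x) - f(-2)| = |5x - 10 - (-20)| = |5(x - (-2))| = 5|x - (-2)|.
We need 5|x - (-2)| < 1/75, i.e. |x - (-2)| < 1/75 / 5 = 1/375.
So any delta <= 1/375 works. Conversely, if delta > 1/375, then x = -2 + 1/375 satisfies |x - (-2)| = 1/375 < delta but |f(x) - f(-2)| = 5 * 1/375 = 1/75, which is not < 1/75; so no larger delta works.
Hence the largest such delta is 1/375.

1/375


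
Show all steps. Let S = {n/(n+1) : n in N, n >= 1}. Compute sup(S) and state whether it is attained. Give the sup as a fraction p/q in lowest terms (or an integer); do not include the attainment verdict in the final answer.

Analysis:
- Values: 1/2, 2/3, 3/4, 4/5, ... strictly increasing.
- Minimum is 1/2 (n=1); inf = 1/2 (attained).
- n/(n+1) = 1 - 1/(n+1) -> 1 from below as n -> infinity, and never equals 1.
- So sup = 1 (not attained).
Conclusion: sup(S) = 1, not attained in S.

1


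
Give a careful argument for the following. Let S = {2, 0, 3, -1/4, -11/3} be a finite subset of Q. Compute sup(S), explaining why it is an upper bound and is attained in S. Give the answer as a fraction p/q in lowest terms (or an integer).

S is finite, so sup(S) = max(S).
Sorted decreasing:
3, 2, 0, -1/4, -11/3
The extremum is 3.
For every x in S, x <= 3. And 3 is in S, so it is attained.
Therefore sup(S) = 3.

3


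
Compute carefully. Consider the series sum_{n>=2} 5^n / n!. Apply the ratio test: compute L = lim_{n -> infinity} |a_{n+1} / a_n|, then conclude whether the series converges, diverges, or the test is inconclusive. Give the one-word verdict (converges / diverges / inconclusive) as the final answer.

Let a_n denote the general term. Form the ratio a_{n+1}/a_n and simplify:
a_{n+1}/a_n = 5/(n + 1)
Take the limit as n -> infinity: L = 0.
Since L = 0 < 1, the ratio test implies the series converges.

converges


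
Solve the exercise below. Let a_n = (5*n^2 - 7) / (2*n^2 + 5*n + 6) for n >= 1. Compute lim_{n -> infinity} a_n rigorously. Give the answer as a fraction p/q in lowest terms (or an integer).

Divide numerator and denominator by n^2, the highest power:
numerator / n^2 = 5 - 7/n^2
denominator / n^2 = 2 + 5/n + 6/n^2
As n -> infinity, all terms of the form c/n^k (k >= 1) tend to 0.
So numerator / n^2 -> 5 and denominator / n^2 -> 2.
Therefore lim a_n = 5/2.

5/2


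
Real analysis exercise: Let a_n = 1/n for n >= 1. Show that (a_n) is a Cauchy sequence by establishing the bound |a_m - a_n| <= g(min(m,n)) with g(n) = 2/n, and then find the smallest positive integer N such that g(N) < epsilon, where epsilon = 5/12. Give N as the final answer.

For any m, n >= 1, by the triangle inequality:
|a_m - a_n| = |1/m - 1/n| <= 1/m + 1/n <= 2/min(m,n).
So g(n) = 2/n bounds the Cauchy difference. Since g(n) -> 0, (a_n) is Cauchy.
Now solve g(N) < 5/12: 2/N < 5/12 <=> N > 2 / (5/12) = 24/5.
The smallest integer strictly greater than 24/5 is N = 5.
Check: g(5) = 2/5 = 2/5 < 5/12; g(4) = 1/2 >= 5/12. So N = 5.

5


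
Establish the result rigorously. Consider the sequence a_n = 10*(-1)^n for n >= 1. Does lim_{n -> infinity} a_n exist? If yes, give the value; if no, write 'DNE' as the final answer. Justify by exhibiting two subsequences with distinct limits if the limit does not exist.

Examine the behaviour of a_n along subsequences.
Even-n subsequence a_{2k} = 10 -> 10. Odd-n subsequence a_{2k+1} = -10 -> -10.
Since these two subsequential limits are 10 and -10, distinct, the full sequence cannot converge (a convergent sequence has all subsequences tending to the same limit). So lim a_n does not exist.

DNE


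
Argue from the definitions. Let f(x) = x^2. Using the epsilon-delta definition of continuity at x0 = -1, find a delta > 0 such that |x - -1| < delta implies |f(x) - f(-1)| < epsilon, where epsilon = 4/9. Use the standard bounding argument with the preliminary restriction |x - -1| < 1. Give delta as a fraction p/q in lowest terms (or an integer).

Factor: |x^2 - (-1)^2| = |x - -1| * |x + -1|.
Impose |x - -1| < 1 first. Then |x + -1| = |(x - -1) + 2*(-1)| <= |x - -1| + 2*|-1| < 1 + 2 = 3.
So |x^2 - (-1)^2| < delta * 3.
We need delta * 3 <= 4/9, i.e. delta <= 4/9/3 = 4/27.
Since 4/27 < 1, this is tighter than 1; take delta = 4/27.
So delta = 4/27 works.

4/27


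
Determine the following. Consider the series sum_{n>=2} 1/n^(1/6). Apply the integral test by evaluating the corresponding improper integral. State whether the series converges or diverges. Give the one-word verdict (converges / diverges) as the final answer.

Let f(x) = x^(-1/6). Then f is positive, continuous, and decreasing on [2, infinity), so the integral test applies.
Compute the improper integral int_{2}^infinity f(x) dx:
  antiderivative F(x) = 6*x^(5/6)/5.
  As x -> infinity, F(x) -> infinity (since p = 1/6 < 1).
  So the integral diverges. By the integral test, the series diverges.

diverges


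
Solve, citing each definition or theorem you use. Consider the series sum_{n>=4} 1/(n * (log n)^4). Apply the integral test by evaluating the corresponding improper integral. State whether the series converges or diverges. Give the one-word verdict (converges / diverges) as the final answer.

Let f(x) = 1/(x*log(x)^4). Then f is positive, continuous, and decreasing on [4, infinity), so the integral test applies.
Compute the improper integral int_{4}^infinity f(x) dx:
  antiderivative F(x) = -1/(3*log(x)^3).
  F(x) -> 0 as x -> infinity.  int = 0 - F(4) = 1/(3*log(4)^3) < infinity. By the integral test, the series converges.

converges


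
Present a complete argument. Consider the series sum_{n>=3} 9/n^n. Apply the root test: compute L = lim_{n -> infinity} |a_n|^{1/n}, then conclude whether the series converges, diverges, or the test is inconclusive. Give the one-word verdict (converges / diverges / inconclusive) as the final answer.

Let a_n denote the general term. Form |a_n|^(1/n) and simplify:
|a_n|^(1/n) = 3^(2/n)/n
Take the limit as n -> infinity: L = 0.
Since L = 0 < 1, the root test implies convergence.

converges


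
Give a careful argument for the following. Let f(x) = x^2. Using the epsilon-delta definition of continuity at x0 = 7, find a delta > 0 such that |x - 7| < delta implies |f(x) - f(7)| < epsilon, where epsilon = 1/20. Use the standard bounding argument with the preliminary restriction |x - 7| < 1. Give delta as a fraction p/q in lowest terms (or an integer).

Factor: |x^2 - (7)^2| = |x - 7| * |x + 7|.
Impose |x - 7| < 1 first. Then |x + 7| = |(x - 7) + 2*(7)| <= |x - 7| + 2*|7| < 1 + 14 = 15.
So |x^2 - (7)^2| < delta * 15.
We need delta * 15 <= 1/20, i.e. delta <= 1/20/15 = 1/300.
Since 1/300 < 1, this is tighter than 1; take delta = 1/300.
So delta = 1/300 works.

1/300


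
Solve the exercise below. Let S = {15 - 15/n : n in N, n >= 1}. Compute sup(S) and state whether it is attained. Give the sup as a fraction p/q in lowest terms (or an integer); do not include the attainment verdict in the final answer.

Analysis:
- Values: 0, 15/2, 10, 45/4, ... strictly increasing.
- Minimum is 0 (n=1); inf = 0 (attained).
- 15 - 15/n -> 15 from below; sup = 15, not attained.
Conclusion: sup(S) = 15, not attained in S.

15


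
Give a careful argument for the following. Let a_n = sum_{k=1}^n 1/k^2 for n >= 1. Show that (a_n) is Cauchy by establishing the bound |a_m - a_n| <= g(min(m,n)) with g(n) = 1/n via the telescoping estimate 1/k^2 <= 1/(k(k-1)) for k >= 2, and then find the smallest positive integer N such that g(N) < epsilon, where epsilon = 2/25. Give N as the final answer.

For m > n >= 1: |a_m - a_n| = sum_{k=n+1}^m 1/k^2.
Use 1/k^2 <= 1/(k(k-1)) = 1/(k-1) - 1/k for k >= 2:
sum_{k=n+1}^m 1/k^2 <= sum_{k=n+1}^m (1/(k-1) - 1/k) = 1/n - 1/m <= 1/n.
By symmetry the same bound holds with n,m swapped, so |a_m - a_n| <= 1/min(m,n) = g(min(m,n)). Since g(n) -> 0, (a_n) is Cauchy.
Now solve g(N) < 2/25: 1/N < 2/25 <=> N > 1/(2/25) = 25/2.
The smallest integer strictly greater than 25/2 is N = 13.
Check: g(13) = 1/13 < 2/25; g(12) = 1/12 >= 2/25. So N = 13.

13


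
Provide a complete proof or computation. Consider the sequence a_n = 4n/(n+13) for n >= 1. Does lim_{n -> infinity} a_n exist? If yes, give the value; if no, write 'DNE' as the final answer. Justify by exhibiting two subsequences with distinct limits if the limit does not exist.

Examine the behaviour of a_n along subsequences.
Even-n subsequence a_{2k} = 4(2k)/(2k+13) -> 4. Odd-n subsequence a_{2k+1} = 4(2k+1)/(2k+14) -> 4. Both tend to 4, which suggests the limit is 4; verify directly.
|a_n - 4| = |4n - 4(n+13)| / (n+13) = 52/(n+13) < 52/n for every n >= 1.
Given epsilon > 0, choose a positive integer N > 52/epsilon. Then for all n >= N, |a_n - 4| < 52/n <= 52/N < epsilon.
So by the definition of the limit, lim a_n exists and equals 4.

4


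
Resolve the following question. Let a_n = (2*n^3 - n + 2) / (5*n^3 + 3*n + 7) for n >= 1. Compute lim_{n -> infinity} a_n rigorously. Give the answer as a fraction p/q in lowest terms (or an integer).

Divide numerator and denominator by n^3, the highest power:
numerator / n^3 = 2 - 1/n^2 + 2/n^3
denominator / n^3 = 5 + 3/n^2 + 7/n^3
As n -> infinity, all terms of the form c/n^k (k >= 1) tend to 0.
So numerator / n^3 -> 2 and denominator / n^3 -> 5.
Therefore lim a_n = 2/5.

2/5


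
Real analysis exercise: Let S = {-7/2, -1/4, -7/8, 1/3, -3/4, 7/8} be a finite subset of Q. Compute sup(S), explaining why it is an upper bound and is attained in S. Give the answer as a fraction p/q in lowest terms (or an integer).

S is finite, so sup(S) = max(S).
Sorted decreasing:
7/8, 1/3, -1/4, -3/4, -7/8, -7/2
The extremum is 7/8.
For every x in S, x <= 7/8. And 7/8 is in S, so it is attained.
Therefore sup(S) = 7/8.

7/8


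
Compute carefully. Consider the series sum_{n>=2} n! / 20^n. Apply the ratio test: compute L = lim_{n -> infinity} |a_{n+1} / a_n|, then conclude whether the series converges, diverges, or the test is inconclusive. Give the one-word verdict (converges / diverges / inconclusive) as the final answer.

Let a_n denote the general term. Form the ratio a_{n+1}/a_n and simplify:
a_{n+1}/a_n = n/20 + 1/20
Take the limit as n -> infinity: L = infinity.
Since L = infinity > 1 (or L = infinity), the ratio test implies the series diverges.

diverges


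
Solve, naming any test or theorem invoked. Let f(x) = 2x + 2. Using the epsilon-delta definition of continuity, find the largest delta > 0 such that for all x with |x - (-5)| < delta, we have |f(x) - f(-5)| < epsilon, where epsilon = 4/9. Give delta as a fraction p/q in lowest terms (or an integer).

We compute f(-5) = 2*(-5) + 2 = -8.
|f(x) - f(-5)| = |2x + 2 - (-8)| = |2(x - (-5))| = 2|x - (-5)|.
We need 2|x - (-5)| < 4/9, i.e. |x - (-5)| < 4/9 / 2 = 2/9.
So any delta <= 2/9 works. Conversely, if delta > 2/9, then x = -5 + 2/9 satisfies |x - (-5)| = 2/9 < delta but |f(x) - f(-5)| = 2 * 2/9 = 4/9, which is not < 4/9; so no larger delta works.
Hence the largest such delta is 2/9.

2/9


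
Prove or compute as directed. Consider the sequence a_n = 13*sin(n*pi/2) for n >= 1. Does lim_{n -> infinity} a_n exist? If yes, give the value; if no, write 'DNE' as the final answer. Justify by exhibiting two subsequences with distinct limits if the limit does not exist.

Examine the behaviour of a_n along subsequences.
a_{4k+1} = 13*sin(pi/2 + 2k*pi) = 13 -> 13. a_{4k+3} = 13*sin(3pi/2 + 2k*pi) = -13 -> -13.
Since these two subsequential limits are 13 and -13, distinct, the full sequence cannot converge (a convergent sequence has all subsequences tending to the same limit). So lim a_n does not exist.

DNE


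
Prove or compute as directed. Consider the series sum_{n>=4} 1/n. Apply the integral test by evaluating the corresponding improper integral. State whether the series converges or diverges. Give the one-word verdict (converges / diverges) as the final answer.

Let f(x) = 1/x. Then f is positive, continuous, and decreasing on [4, infinity), so the integral test applies.
Compute the improper integral int_{4}^infinity f(x) dx:
  antiderivative F(x) = log(x).
  As x -> infinity, log(x) -> infinity.
  So int = infinity - log(4) = infinity. By the integral test, the series diverges.

diverges


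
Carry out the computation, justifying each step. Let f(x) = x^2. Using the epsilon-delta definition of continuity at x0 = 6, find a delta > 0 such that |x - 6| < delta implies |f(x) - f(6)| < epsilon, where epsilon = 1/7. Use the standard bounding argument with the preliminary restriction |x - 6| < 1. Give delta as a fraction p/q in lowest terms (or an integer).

Factor: |x^2 - (6)^2| = |x - 6| * |x + 6|.
Impose |x - 6| < 1 first. Then |x + 6| = |(x - 6) + 2*(6)| <= |x - 6| + 2*|6| < 1 + 12 = 13.
So |x^2 - (6)^2| < delta * 13.
We need delta * 13 <= 1/7, i.e. delta <= 1/7/13 = 1/91.
Since 1/91 < 1, this is tighter than 1; take delta = 1/91.
So delta = 1/91 works.

1/91


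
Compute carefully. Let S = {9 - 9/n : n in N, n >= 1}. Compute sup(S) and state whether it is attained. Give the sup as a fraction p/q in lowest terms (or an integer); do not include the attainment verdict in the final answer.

Analysis:
- Values: 0, 9/2, 6, 27/4, ... strictly increasing.
- Minimum is 0 (n=1); inf = 0 (attained).
- 9 - 9/n -> 9 from below; sup = 9, not attained.
Conclusion: sup(S) = 9, not attained in S.

9


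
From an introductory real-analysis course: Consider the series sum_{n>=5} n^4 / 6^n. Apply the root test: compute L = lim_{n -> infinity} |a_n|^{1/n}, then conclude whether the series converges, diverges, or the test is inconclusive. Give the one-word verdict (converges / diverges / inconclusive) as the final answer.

Let a_n denote the general term. Form |a_n|^(1/n) and simplify:
|a_n|^(1/n) = n^(4/n)/6
Take the limit as n -> infinity: L = 1/6.
Since L = 1/6 < 1, the root test implies convergence.

converges


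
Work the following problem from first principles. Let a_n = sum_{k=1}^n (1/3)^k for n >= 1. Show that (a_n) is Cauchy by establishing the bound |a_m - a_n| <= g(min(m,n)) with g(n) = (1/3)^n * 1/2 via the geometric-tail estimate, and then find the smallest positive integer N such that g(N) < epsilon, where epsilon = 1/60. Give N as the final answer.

For m > n >= 1: |a_m - a_n| = sum_{k=n+1}^m (1/3)^k < sum_{k=n+1}^infinity (1/3)^k = (1/3)^(n+1) / (1 - 1/3) = (1/3)^n * (1/3) * (3/2) = (1/3)^n * 1/2.
So g(n) = (1/3)^n / 2. Since g(n) -> 0, (a_n) is Cauchy.
Now solve g(N) < 1/60: (1/3)^N / 2 < 1/60 <=> 3^N > 1 / (2 * 1/60) = 30.
Check powers of 3: 3^3 = 27 <= 30, 3^4 = 81 > 30.
So the smallest such N is 4. Check: g(4) = 1/(2 * 81) = 1/162 < 1/60.

4


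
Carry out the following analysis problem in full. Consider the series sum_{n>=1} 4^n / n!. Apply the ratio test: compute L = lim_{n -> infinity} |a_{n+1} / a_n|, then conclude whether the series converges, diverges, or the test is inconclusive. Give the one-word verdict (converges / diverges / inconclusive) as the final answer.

Let a_n denote the general term. Form the ratio a_{n+1}/a_n and simplify:
a_{n+1}/a_n = 4/(n + 1)
Take the limit as n -> infinity: L = 0.
Since L = 0 < 1, the ratio test implies the series converges.

converges


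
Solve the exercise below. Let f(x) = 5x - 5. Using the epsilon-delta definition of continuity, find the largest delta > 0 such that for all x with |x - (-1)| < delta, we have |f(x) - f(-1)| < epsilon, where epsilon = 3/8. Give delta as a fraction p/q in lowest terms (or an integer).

We compute f(-1) = 5*(-1) - 5 = -10.
|f(x) - f(-1)| = |5x - 5 - (-10)| = |5(x - (-1))| = 5|x - (-1)|.
We need 5|x - (-1)| < 3/8, i.e. |x - (-1)| < 3/8 / 5 = 3/40.
So any delta <= 3/40 works. Conversely, if delta > 3/40, then x = -1 + 3/40 satisfies |x - (-1)| = 3/40 < delta but |f(x) - f(-1)| = 5 * 3/40 = 3/8, which is not < 3/8; so no larger delta works.
Hence the largest such delta is 3/40.

3/40


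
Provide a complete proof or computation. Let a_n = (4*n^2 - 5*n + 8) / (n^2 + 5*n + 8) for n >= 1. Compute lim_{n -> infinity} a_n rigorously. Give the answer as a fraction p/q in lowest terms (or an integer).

Divide numerator and denominator by n^2, the highest power:
numerator / n^2 = 4 - 5/n + 8/n^2
denominator / n^2 = 1 + 5/n + 8/n^2
As n -> infinity, all terms of the form c/n^k (k >= 1) tend to 0.
So numerator / n^2 -> 4 and denominator / n^2 -> 1.
Therefore lim a_n = 4.

4


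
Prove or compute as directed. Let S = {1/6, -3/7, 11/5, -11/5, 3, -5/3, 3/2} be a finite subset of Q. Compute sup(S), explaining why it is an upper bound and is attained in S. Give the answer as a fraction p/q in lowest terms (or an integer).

S is finite, so sup(S) = max(S).
Sorted decreasing:
3, 11/5, 3/2, 1/6, -3/7, -5/3, -11/5
The extremum is 3.
For every x in S, x <= 3. And 3 is in S, so it is attained.
Therefore sup(S) = 3.

3


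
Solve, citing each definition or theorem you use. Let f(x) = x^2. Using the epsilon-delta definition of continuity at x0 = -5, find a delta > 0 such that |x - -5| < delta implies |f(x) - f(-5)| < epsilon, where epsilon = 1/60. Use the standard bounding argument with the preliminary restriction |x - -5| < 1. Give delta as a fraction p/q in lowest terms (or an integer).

Factor: |x^2 - (-5)^2| = |x - -5| * |x + -5|.
Impose |x - -5| < 1 first. Then |x + -5| = |(x - -5) + 2*(-5)| <= |x - -5| + 2*|-5| < 1 + 10 = 11.
So |x^2 - (-5)^2| < delta * 11.
We need delta * 11 <= 1/60, i.e. delta <= 1/60/11 = 1/660.
Since 1/660 < 1, this is tighter than 1; take delta = 1/660.
So delta = 1/660 works.

1/660


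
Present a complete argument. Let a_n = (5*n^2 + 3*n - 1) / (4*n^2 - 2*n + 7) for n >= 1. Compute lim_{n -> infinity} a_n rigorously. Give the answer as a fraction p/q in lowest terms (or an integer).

Divide numerator and denominator by n^2, the highest power:
numerator / n^2 = 5 + 3/n - 1/n^2
denominator / n^2 = 4 - 2/n + 7/n^2
As n -> infinity, all terms of the form c/n^k (k >= 1) tend to 0.
So numerator / n^2 -> 5 and denominator / n^2 -> 4.
Therefore lim a_n = 5/4.

5/4


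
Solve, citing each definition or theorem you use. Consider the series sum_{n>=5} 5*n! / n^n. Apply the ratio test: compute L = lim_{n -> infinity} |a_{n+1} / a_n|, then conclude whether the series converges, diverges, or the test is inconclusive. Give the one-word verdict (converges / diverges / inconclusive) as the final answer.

Let a_n denote the general term. Form the ratio a_{n+1}/a_n and simplify:
a_{n+1}/a_n = (n/(n + 1))^n
Take the limit as n -> infinity: L = exp(-1).
Since L = exp(-1) < 1, the ratio test implies the series converges.

converges


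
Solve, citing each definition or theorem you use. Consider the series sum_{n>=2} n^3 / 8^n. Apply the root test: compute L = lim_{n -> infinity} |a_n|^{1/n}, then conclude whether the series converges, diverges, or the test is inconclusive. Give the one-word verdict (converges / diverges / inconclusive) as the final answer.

Let a_n denote the general term. Form |a_n|^(1/n) and simplify:
|a_n|^(1/n) = n^(3/n)/8
Take the limit as n -> infinity: L = 1/8.
Since L = 1/8 < 1, the root test implies convergence.

converges


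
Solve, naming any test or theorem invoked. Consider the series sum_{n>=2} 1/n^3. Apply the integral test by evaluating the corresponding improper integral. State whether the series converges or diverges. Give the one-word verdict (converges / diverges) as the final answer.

Let f(x) = x^(-3). Then f is positive, continuous, and decreasing on [2, infinity), so the integral test applies.
Compute the improper integral int_{2}^infinity f(x) dx:
  antiderivative F(x) = -1/(2*x^2).
  As x -> infinity, F(x) -> 0 (since p = 3 > 1).
  So int = F(infinity) - F(2) = 0 - (-1/8) = 1/8.
  Finite, so by the integral test, the series converges.

converges


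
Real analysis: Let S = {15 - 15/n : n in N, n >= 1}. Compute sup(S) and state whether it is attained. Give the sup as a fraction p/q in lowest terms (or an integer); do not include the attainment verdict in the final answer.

Analysis:
- Values: 0, 15/2, 10, 45/4, ... strictly increasing.
- Minimum is 0 (n=1); inf = 0 (attained).
- 15 - 15/n -> 15 from below; sup = 15, not attained.
Conclusion: sup(S) = 15, not attained in S.

15


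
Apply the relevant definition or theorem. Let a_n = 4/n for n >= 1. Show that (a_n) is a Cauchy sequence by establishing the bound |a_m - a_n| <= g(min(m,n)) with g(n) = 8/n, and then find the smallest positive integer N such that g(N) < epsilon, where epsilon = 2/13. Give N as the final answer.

For any m, n >= 1, by the triangle inequality:
|a_m - a_n| = |4/m - 4/n| <= 4*1/m + 4*1/n <= 8/min(m,n).
So g(n) = 8/n bounds the Cauchy difference. Since g(n) -> 0, (a_n) is Cauchy.
Now solve g(N) < 2/13: 8/N < 2/13 <=> N > 8 / (2/13) = 52.
The smallest integer strictly greater than 52 is N = 53.
Check: g(53) = 8/53 = 8/53 < 2/13; g(52) = 2/13 >= 2/13. So N = 53.

53


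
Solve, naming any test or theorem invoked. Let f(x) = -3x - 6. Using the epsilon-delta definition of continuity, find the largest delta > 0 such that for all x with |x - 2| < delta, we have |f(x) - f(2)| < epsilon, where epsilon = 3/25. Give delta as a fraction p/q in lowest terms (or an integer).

We compute f(2) = -3*(2) - 6 = -12.
|f(x) - f(2)| = |-3x - 6 - (-12)| = |-3(x - 2)| = 3|x - 2|.
We need 3|x - 2| < 3/25, i.e. |x - 2| < 3/25 / 3 = 1/25.
So any delta <= 1/25 works. Conversely, if delta > 1/25, then x = 2 + 1/25 satisfies |x - 2| = 1/25 < delta but |f(x) - f(2)| = 3 * 1/25 = 3/25, which is not < 3/25; so no larger delta works.
Hence the largest such delta is 1/25.

1/25


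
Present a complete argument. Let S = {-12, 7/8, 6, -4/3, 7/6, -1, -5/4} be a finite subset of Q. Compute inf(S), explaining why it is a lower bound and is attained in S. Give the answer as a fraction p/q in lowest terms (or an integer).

S is finite, so inf(S) = min(S).
Sorted increasing:
-12, -4/3, -5/4, -1, 7/8, 7/6, 6
The extremum is -12.
For every x in S, x >= -12. And -12 is in S, so it is attained.
Therefore inf(S) = -12.

-12


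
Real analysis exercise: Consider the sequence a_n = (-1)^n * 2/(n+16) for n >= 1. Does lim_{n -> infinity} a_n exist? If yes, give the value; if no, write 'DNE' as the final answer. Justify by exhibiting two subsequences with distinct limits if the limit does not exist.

Examine the behaviour of a_n along subsequences.
Even-n subsequence a_{2k} = 2/(2k+16) -> 0. Odd-n subsequence a_{2k+1} = -2/(2k+17) -> 0. Both tend to 0, which suggests the limit is 0; verify directly.
|a_n - 0| = 2/(n+16) < 2/n for every n >= 1.
Given epsilon > 0, choose a positive integer N > 2/epsilon. Then for all n >= N, |a_n| < 2/n <= 2/N < epsilon.
So by the definition of the limit, lim a_n exists and equals 0.

0
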